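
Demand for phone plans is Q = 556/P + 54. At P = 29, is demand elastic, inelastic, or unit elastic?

inelastic

Q = 73.172, dQ/dP = -0.661.
ε = (dQ/dP)(P/Q) ≈ -0.262.
|ε| = 0.26 < 1.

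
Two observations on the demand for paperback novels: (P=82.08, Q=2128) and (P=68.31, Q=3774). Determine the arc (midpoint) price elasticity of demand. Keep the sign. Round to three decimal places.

ΔQ = 3774 − 2128 = 1646; ΔP = 68.31 − 82.08 = -13.77.
Midpoints: P̄ = 75.19, Q̄ = 2951.0.
ε = (ΔQ/ΔP)(P̄/Q̄) = (1646/-13.77)(75.19/2951.0).

-3.046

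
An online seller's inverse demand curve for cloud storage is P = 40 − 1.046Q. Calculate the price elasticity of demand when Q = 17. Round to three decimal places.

-1.249

At Q = 17, P = 40 − 1.046(17) = 22.22.
dP/dQ = −1.046, so dQ/dP = 1/(−1.046) = -0.956.
ε = (dQ/dP)(P/Q) = (-0.956)(22.22/17).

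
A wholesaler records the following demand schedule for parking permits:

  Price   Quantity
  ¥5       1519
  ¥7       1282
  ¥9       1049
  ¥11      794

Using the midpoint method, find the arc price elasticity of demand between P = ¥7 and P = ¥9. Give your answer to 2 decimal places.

-0.80

At P = 7, Q = 1282; at P = 9, Q = 1049.
ΔQ = -233, ΔP = 2. Midpoints: P̄ = 8.00, Q̄ = 1165.5.
ε = (ΔQ/ΔP)(P̄/Q̄) = (-233/2)(8.00/1165.5).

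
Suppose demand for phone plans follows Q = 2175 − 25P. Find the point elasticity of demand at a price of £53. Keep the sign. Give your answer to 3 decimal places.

At P = 53, Q = 850.
dQ/dP = −25.
ε = (dQ/dP)(P/Q) = (-25)(53/850).

-1.559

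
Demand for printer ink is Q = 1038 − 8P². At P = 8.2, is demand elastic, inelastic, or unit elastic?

elastic

Q = 500.080, dQ/dP = -131.200.
ε = (dQ/dP)(P/Q) ≈ -2.151.
|ε| = 2.15 > 1.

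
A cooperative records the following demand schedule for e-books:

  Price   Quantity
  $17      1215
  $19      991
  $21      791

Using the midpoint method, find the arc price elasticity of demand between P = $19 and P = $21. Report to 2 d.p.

-2.24

At P = 19, Q = 991; at P = 21, Q = 791.
ΔQ = -200, ΔP = 2. Midpoints: P̄ = 20.00, Q̄ = 891.0.
ε = (ΔQ/ΔP)(P̄/Q̄) = (-200/2)(20.00/891.0).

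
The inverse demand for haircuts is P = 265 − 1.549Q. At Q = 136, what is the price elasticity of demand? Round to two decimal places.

-0.26

At Q = 136, P = 265 − 1.549(136) = 54.34.
dP/dQ = −1.549, so dQ/dP = 1/(−1.549) = -0.646.
ε = (dQ/dP)(P/Q) = (-0.646)(54.34/136).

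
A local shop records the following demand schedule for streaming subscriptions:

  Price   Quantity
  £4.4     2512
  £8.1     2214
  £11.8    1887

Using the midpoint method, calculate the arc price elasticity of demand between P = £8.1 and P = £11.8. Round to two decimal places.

-0.43

At P = 8.1, Q = 2214; at P = 11.8, Q = 1887.
ΔQ = -327, ΔP = 3.7. Midpoints: P̄ = 9.95, Q̄ = 2050.5.
ε = (ΔQ/ΔP)(P̄/Q̄) = (-327/3.7)(9.95/2050.5).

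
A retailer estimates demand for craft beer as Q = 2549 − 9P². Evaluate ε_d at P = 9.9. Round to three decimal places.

-1.058

At P = 9.9, Q = 1666.910.
dQ/dP = −18P = -178.200.
ε = (dQ/dP)(P/Q) = (-178.200)(9.9/1666.910).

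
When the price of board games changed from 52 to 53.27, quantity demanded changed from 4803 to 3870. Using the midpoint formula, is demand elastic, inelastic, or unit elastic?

Arc ε ≈ -8.917.
|ε| = 8.92 > 1.

elastic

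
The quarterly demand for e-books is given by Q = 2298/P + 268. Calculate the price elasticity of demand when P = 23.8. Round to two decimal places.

-0.26

At P = 23.8, Q = 364.555.
dQ/dP = −2298/P² = -4.057.
ε = (dQ/dP)(P/Q) = (-4.057)(23.8/364.555).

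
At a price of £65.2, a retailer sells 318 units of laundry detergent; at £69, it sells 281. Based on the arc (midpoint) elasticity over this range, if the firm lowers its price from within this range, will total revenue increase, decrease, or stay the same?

Arc ε = (-37/3.8)(67.10/299.5) ≈ -2.181.
|ε| = 2.18 > 1, so demand is elastic. A price cut therefore raises total revenue.

increase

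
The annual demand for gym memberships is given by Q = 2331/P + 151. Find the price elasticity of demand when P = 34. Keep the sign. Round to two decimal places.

-0.31

At P = 34, Q = 219.559.
dQ/dP = −2331/P² = -2.016.
ε = (dQ/dP)(P/Q) = (-2.016)(34/219.559).
|ε| < 1, so demand is inelastic at this price.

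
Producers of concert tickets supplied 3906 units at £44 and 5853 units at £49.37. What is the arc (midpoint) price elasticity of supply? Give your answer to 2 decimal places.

3.47

ΔQ = 5853 − 3906 = 1947; ΔP = 49.37 − 44 = 5.37.
Midpoints: P̄ = 46.69, Q̄ = 4879.5.
ε_s = (ΔQ/ΔP)(P̄/Q̄) = (1947/5.37)(46.69/4879.5).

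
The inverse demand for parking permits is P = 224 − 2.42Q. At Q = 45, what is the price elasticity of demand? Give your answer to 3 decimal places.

-1.057

At Q = 45, P = 224 − 2.42(45) = 115.10.
dP/dQ = −2.42, so dQ/dP = 1/(−2.42) = -0.413.
ε = (dQ/dP)(P/Q) = (-0.413)(115.10/45).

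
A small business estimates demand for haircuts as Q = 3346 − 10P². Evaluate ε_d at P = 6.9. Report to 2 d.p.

-0.33

At P = 6.9, Q = 2869.900.
dQ/dP = −20P = -138.
ε = (dQ/dP)(P/Q) = (-138)(6.9/2869.900).
|ε| < 1, so demand is inelastic at this price.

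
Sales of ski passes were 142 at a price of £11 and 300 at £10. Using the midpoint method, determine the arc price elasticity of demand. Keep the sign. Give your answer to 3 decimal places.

-7.507

ΔQ = 300 − 142 = 158; ΔP = 10 − 11 = -1.
Midpoints: P̄ = 10.50, Q̄ = 221.0.
ε = (ΔQ/ΔP)(P̄/Q̄) = (158/-1)(10.50/221.0).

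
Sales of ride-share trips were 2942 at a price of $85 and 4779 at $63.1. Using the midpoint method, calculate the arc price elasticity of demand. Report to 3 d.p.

-1.609

ΔQ = 4779 − 2942 = 1837; ΔP = 63.1 − 85 = -21.9.
Midpoints: P̄ = 74.05, Q̄ = 3860.5.
ε = (ΔQ/ΔP)(P̄/Q̄) = (1837/-21.9)(74.05/3860.5).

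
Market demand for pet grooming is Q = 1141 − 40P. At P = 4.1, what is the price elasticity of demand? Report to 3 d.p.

At P = 4.1, Q = 977.
dQ/dP = −40.
ε = (dQ/dP)(P/Q) = (-40)(4.1/977).
|ε| < 1, so demand is inelastic at this price.

-0.168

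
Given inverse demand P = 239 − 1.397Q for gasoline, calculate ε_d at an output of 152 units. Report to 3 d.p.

At Q = 152, P = 239 − 1.397(152) = 26.66.
dP/dQ = −1.397, so dQ/dP = 1/(−1.397) = -0.716.
ε = (dQ/dP)(P/Q) = (-0.716)(26.66/152).

-0.126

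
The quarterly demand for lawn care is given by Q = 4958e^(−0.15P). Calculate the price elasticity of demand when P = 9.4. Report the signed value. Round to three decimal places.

At P = 9.4, Q = 1210.462.
dQ/dP = −0.15·4958e^(−0.15P) = −0.15Q = -181.569.
ε = (dQ/dP)(P/Q) = (-181.569)(9.4/1210.462).

-1.410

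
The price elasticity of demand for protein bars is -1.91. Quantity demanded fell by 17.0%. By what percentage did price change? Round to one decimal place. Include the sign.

8.9%

%ΔP ≈ %ΔQ / ε = (-17.0%)/(-1.91) = 8.90%.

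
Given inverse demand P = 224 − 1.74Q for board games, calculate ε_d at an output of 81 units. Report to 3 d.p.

At Q = 81, P = 224 − 1.74(81) = 83.06.
dP/dQ = −1.74, so dQ/dP = 1/(−1.74) = -0.575.
ε = (dQ/dP)(P/Q) = (-0.575)(83.06/81).

-0.589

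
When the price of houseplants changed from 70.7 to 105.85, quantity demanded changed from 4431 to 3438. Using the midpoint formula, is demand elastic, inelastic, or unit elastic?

Arc ε ≈ -0.634.
|ε| = 0.63 < 1.

inelastic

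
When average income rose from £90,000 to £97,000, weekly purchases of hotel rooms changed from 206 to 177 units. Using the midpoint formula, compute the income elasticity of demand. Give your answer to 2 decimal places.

ΔQ = -29, ΔI = 7000. Midpoints: Ī = 93,500, Q̄ = 191.5.
ε_I = (ΔQ/ΔI)(Ī/Q̄) = (-29/7000)(93500/191.5).
ε_I < 0, so the good is inferior.

-2.02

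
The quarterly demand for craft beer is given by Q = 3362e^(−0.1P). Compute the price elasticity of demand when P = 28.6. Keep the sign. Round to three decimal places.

At P = 28.6, Q = 192.538.
dQ/dP = −0.1·3362e^(−0.1P) = −0.1Q = -19.254.
ε = (dQ/dP)(P/Q) = (-19.254)(28.6/192.538).

-2.860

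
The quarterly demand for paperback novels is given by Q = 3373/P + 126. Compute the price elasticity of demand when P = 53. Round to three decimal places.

At P = 53, Q = 189.642.
dQ/dP = −3373/P² = -1.201.
ε = (dQ/dP)(P/Q) = (-1.201)(53/189.642).
|ε| < 1, so demand is inelastic at this price.

-0.336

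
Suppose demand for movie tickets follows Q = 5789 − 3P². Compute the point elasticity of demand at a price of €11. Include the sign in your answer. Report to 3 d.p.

At P = 11, Q = 5426.
dQ/dP = −6P = -66.
ε = (dQ/dP)(P/Q) = (-66)(11/5426).
|ε| < 1, so demand is inelastic at this price.

-0.134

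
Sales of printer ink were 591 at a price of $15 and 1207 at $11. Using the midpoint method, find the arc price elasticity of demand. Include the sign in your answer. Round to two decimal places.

-2.23

ΔQ = 1207 − 591 = 616; ΔP = 11 − 15 = -4.
Midpoints: P̄ = 13.00, Q̄ = 899.0.
ε = (ΔQ/ΔP)(P̄/Q̄) = (616/-4)(13.00/899.0).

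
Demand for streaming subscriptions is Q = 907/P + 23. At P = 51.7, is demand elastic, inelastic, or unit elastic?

inelastic

Q = 40.544, dQ/dP = -0.339.
ε = (dQ/dP)(P/Q) ≈ -0.433.
|ε| = 0.43 < 1.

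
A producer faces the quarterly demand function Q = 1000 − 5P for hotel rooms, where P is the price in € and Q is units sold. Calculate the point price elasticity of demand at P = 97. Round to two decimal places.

At P = 97, Q = 515.
dQ/dP = −5.
ε = (dQ/dP)(P/Q) = (-5)(97/515).

-0.94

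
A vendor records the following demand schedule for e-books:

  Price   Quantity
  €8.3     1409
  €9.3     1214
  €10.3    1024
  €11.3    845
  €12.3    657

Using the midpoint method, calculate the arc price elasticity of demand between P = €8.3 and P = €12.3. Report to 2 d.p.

-1.87

At P = 8.3, Q = 1409; at P = 12.3, Q = 657.
ΔQ = -752, ΔP = 4.0. Midpoints: P̄ = 10.30, Q̄ = 1033.0.
ε = (ΔQ/ΔP)(P̄/Q̄) = (-752/4.0)(10.30/1033.0).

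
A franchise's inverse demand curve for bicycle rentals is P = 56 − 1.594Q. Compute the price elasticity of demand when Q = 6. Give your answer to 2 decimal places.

At Q = 6, P = 56 − 1.594(6) = 46.44.
dP/dQ = −1.594, so dQ/dP = 1/(−1.594) = -0.627.
ε = (dQ/dP)(P/Q) = (-0.627)(46.44/6).

-4.86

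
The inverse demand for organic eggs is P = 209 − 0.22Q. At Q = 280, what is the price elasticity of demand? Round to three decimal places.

At Q = 280, P = 209 − 0.22(280) = 147.40.
dP/dQ = −0.22, so dQ/dP = 1/(−0.22) = -4.545.
ε = (dQ/dP)(P/Q) = (-4.545)(147.40/280).

-2.393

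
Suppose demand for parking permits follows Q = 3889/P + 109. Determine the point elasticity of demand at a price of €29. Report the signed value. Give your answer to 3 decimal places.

At P = 29, Q = 243.103.
dQ/dP = −3889/P² = -4.624.
ε = (dQ/dP)(P/Q) = (-4.624)(29/243.103).

-0.552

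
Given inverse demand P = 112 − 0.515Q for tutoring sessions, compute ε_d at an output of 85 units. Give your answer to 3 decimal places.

At Q = 85, P = 112 − 0.515(85) = 68.22.
dP/dQ = −0.515, so dQ/dP = 1/(−0.515) = -1.942.
ε = (dQ/dP)(P/Q) = (-1.942)(68.22/85).

-1.559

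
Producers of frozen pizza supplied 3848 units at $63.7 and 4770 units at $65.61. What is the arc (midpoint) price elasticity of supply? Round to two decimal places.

7.24

ΔQ = 4770 − 3848 = 922; ΔP = 65.61 − 63.7 = 1.91.
Midpoints: P̄ = 64.66, Q̄ = 4309.0.
ε_s = (ΔQ/ΔP)(P̄/Q̄) = (922/1.91)(64.66/4309.0).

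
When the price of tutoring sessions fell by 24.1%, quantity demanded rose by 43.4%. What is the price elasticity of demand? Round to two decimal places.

ε = %ΔQ / %ΔP = (43.4)/(-24.1) = -1.801.

-1.80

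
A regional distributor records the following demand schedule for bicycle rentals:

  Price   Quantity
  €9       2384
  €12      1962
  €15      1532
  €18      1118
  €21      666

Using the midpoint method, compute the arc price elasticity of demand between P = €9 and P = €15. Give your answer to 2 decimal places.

At P = 9, Q = 2384; at P = 15, Q = 1532.
ΔQ = -852, ΔP = 6. Midpoints: P̄ = 12.00, Q̄ = 1958.0.
ε = (ΔQ/ΔP)(P̄/Q̄) = (-852/6)(12.00/1958.0).

-0.87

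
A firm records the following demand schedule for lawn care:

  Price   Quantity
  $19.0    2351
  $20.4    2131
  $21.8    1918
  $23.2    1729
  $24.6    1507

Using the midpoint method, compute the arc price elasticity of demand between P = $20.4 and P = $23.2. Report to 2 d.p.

At P = 20.4, Q = 2131; at P = 23.2, Q = 1729.
ΔQ = -402, ΔP = 2.8. Midpoints: P̄ = 21.80, Q̄ = 1930.0.
ε = (ΔQ/ΔP)(P̄/Q̄) = (-402/2.8)(21.80/1930.0).

-1.62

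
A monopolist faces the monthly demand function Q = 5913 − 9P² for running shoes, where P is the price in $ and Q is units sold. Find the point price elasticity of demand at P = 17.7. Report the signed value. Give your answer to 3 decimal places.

-1.823

At P = 17.7, Q = 3093.390.
dQ/dP = −18P = -318.600.
ε = (dQ/dP)(P/Q) = (-318.600)(17.7/3093.390).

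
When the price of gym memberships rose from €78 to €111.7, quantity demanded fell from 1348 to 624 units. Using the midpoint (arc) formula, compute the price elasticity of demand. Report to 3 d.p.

-2.067

ΔQ = 624 − 1348 = -724; ΔP = 111.7 − 78 = 33.7.
Midpoints: P̄ = 94.85, Q̄ = 986.0.
ε = (ΔQ/ΔP)(P̄/Q̄) = (-724/33.7)(94.85/986.0).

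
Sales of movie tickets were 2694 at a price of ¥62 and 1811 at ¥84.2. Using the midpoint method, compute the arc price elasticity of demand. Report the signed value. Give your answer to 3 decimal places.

-1.291

ΔQ = 1811 − 2694 = -883; ΔP = 84.2 − 62 = 22.2.
Midpoints: P̄ = 73.10, Q̄ = 2252.5.
ε = (ΔQ/ΔP)(P̄/Q̄) = (-883/22.2)(73.10/2252.5).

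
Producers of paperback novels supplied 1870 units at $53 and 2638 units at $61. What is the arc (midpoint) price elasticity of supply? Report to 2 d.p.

ΔQ = 2638 − 1870 = 768; ΔP = 61 − 53 = 8.
Midpoints: P̄ = 57.00, Q̄ = 2254.0.
ε_s = (ΔQ/ΔP)(P̄/Q̄) = (768/8)(57.00/2254.0).

2.43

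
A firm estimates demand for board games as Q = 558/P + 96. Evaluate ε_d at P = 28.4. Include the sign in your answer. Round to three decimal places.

At P = 28.4, Q = 115.648.
dQ/dP = −558/P² = -0.692.
ε = (dQ/dP)(P/Q) = (-0.692)(28.4/115.648).

-0.170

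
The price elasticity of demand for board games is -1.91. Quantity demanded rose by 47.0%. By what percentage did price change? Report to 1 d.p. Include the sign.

%ΔP ≈ %ΔQ / ε = (47.0%)/(-1.91) = -24.61%.

-24.6%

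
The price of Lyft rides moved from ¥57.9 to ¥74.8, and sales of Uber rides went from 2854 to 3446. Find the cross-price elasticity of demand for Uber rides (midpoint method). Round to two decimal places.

0.74

ΔQ_x = 3446 − 2854 = 592; ΔP_y = 74.8 − 57.9 = 16.9.
Midpoints: P̄_y = 66.35, Q̄_x = 3150.0.
ε_xy = (ΔQ_x/ΔP_y)(P̄_y/Q̄_x) = (592/16.9)(66.35/3150.0).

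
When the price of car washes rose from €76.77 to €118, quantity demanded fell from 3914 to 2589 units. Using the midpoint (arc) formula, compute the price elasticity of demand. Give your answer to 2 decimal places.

-0.96

ΔQ = 2589 − 3914 = -1325; ΔP = 118 − 76.77 = 41.23.
Midpoints: P̄ = 97.38, Q̄ = 3251.5.
ε = (ΔQ/ΔP)(P̄/Q̄) = (-1325/41.23)(97.38/3251.5).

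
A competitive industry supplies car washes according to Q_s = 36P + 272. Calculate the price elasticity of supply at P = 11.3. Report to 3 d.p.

At P = 11.3, Q_s = 678.80.
dQ_s/dP = 36.
ε_s = (dQ_s/dP)(P/Q_s) = (36)(11.3/678.80).

0.599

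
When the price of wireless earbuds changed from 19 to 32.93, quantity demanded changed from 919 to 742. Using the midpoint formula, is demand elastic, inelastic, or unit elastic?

Arc ε ≈ -0.397.
|ε| = 0.40 < 1.

inelastic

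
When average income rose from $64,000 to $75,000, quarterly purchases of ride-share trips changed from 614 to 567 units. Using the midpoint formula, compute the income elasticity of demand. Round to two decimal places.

ΔQ = -47, ΔI = 11000. Midpoints: Ī = 69,500, Q̄ = 590.5.
ε_I = (ΔQ/ΔI)(Ī/Q̄) = (-47/11000)(69500/590.5).

-0.50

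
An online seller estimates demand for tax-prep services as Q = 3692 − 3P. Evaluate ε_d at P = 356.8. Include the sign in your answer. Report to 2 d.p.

-0.41

At P = 356.8, Q = 2621.600.
dQ/dP = −3.
ε = (dQ/dP)(P/Q) = (-3)(356.8/2621.600).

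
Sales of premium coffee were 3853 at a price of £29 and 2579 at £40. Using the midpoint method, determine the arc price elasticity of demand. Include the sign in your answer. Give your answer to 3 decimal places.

ΔQ = 2579 − 3853 = -1274; ΔP = 40 − 29 = 11.
Midpoints: P̄ = 34.50, Q̄ = 3216.0.
ε = (ΔQ/ΔP)(P̄/Q̄) = (-1274/11)(34.50/3216.0).

-1.242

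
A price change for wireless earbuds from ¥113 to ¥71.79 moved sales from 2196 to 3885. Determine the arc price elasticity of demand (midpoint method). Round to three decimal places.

-1.245

ΔQ = 3885 − 2196 = 1689; ΔP = 71.79 − 113 = -41.21.
Midpoints: P̄ = 92.40, Q̄ = 3040.5.
ε = (ΔQ/ΔP)(P̄/Q̄) = (1689/-41.21)(92.40/3040.5).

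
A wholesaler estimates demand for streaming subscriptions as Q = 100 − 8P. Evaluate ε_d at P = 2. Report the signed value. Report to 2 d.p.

-0.19

At P = 2, Q = 84.
dQ/dP = −8.
ε = (dQ/dP)(P/Q) = (-8)(2/84).
|ε| < 1, so demand is inelastic at this price.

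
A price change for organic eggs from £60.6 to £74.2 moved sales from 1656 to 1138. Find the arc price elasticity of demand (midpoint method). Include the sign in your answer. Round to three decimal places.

ΔQ = 1138 − 1656 = -518; ΔP = 74.2 − 60.6 = 13.6.
Midpoints: P̄ = 67.40, Q̄ = 1397.0.
ε = (ΔQ/ΔP)(P̄/Q̄) = (-518/13.6)(67.40/1397.0).

-1.838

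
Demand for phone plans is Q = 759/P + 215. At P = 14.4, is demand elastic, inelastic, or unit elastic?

inelastic

Q = 267.708, dQ/dP = -3.660.
ε = (dQ/dP)(P/Q) ≈ -0.197.
|ε| = 0.20 < 1.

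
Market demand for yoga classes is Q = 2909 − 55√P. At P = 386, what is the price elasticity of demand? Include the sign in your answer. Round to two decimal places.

-0.30

At P = 386, Q = 1828.421.
dQ/dP = −55/(2√P) = -1.400.
ε = (dQ/dP)(P/Q) = (-1.400)(386/1828.421).
|ε| < 1, so demand is inelastic at this price.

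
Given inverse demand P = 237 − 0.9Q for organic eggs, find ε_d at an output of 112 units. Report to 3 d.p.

At Q = 112, P = 237 − 0.9(112) = 136.20.
dP/dQ = −0.9, so dQ/dP = 1/(−0.9) = -1.111.
ε = (dQ/dP)(P/Q) = (-1.111)(136.20/112).

-1.351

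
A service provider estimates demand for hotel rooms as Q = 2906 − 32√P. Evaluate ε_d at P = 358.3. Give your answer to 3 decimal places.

At P = 358.3, Q = 2300.278.
dQ/dP = −32/(2√P) = -0.845.
ε = (dQ/dP)(P/Q) = (-0.845)(358.3/2300.278).
|ε| < 1, so demand is inelastic at this price.

-0.132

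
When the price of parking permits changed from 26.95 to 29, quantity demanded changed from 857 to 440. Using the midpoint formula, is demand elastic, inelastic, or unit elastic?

Arc ε ≈ -8.775.
|ε| = 8.77 > 1.

elastic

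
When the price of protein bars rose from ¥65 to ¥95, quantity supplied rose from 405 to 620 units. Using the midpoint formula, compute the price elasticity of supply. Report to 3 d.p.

ΔQ = 620 − 405 = 215; ΔP = 95 − 65 = 30.
Midpoints: P̄ = 80.00, Q̄ = 512.5.
ε_s = (ΔQ/ΔP)(P̄/Q̄) = (215/30)(80.00/512.5).

1.119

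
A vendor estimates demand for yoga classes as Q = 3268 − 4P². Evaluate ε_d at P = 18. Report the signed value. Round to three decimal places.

-1.314

At P = 18, Q = 1972.
dQ/dP = −8P = -144.
ε = (dQ/dP)(P/Q) = (-144)(18/1972).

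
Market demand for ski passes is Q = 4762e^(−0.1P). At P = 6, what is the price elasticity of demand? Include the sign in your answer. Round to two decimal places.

At P = 6, Q = 2613.441.
dQ/dP = −0.1·4762e^(−0.1P) = −0.1Q = -261.344.
ε = (dQ/dP)(P/Q) = (-261.344)(6/2613.441).

-0.60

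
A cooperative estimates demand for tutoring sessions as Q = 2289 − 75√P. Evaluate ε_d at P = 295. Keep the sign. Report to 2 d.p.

-0.64

At P = 295, Q = 1000.833.
dQ/dP = −75/(2√P) = -2.183.
ε = (dQ/dP)(P/Q) = (-2.183)(295/1000.833).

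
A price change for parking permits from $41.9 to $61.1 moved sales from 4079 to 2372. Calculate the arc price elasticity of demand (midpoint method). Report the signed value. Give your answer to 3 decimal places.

-1.420

ΔQ = 2372 − 4079 = -1707; ΔP = 61.1 − 41.9 = 19.2.
Midpoints: P̄ = 51.50, Q̄ = 3225.5.
ε = (ΔQ/ΔP)(P̄/Q̄) = (-1707/19.2)(51.50/3225.5).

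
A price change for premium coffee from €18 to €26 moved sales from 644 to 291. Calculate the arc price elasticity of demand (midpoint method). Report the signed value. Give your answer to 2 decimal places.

ΔQ = 291 − 644 = -353; ΔP = 26 − 18 = 8.
Midpoints: P̄ = 22.00, Q̄ = 467.5.
ε = (ΔQ/ΔP)(P̄/Q̄) = (-353/8)(22.00/467.5).

-2.08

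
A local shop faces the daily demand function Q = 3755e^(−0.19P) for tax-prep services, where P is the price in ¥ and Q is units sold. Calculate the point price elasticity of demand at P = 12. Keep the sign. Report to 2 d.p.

At P = 12, Q = 384.077.
dQ/dP = −0.19·3755e^(−0.19P) = −0.19Q = -72.975.
ε = (dQ/dP)(P/Q) = (-72.975)(12/384.077).

-2.28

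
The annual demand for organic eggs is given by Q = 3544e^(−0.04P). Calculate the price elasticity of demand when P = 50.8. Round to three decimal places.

At P = 50.8, Q = 464.523.
dQ/dP = −0.04·3544e^(−0.04P) = −0.04Q = -18.581.
ε = (dQ/dP)(P/Q) = (-18.581)(50.8/464.523).

-2.032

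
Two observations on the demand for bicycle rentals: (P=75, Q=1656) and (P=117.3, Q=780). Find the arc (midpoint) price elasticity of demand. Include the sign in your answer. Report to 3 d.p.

ΔQ = 780 − 1656 = -876; ΔP = 117.3 − 75 = 42.3.
Midpoints: P̄ = 96.15, Q̄ = 1218.0.
ε = (ΔQ/ΔP)(P̄/Q̄) = (-876/42.3)(96.15/1218.0).

-1.635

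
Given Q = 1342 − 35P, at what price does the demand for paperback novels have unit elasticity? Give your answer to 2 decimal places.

19.17

For linear demand Q = a − bP, ε = −bP/(a − bP). |ε| = 1 when bP = a − bP, i.e. P = a/(2b).
P = 1342/(2·35) = 1342/70 = 19.1714.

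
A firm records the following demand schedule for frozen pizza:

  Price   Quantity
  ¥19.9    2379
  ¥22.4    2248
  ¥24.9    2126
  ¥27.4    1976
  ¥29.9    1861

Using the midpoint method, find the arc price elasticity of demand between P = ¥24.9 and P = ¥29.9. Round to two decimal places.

-0.73

At P = 24.9, Q = 2126; at P = 29.9, Q = 1861.
ΔQ = -265, ΔP = 5.0. Midpoints: P̄ = 27.40, Q̄ = 1993.5.
ε = (ΔQ/ΔP)(P̄/Q̄) = (-265/5.0)(27.40/1993.5).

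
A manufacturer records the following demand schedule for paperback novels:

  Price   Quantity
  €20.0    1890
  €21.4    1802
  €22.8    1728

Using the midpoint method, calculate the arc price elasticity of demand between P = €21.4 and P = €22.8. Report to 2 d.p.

-0.66

At P = 21.4, Q = 1802; at P = 22.8, Q = 1728.
ΔQ = -74, ΔP = 1.4. Midpoints: P̄ = 22.10, Q̄ = 1765.0.
ε = (ΔQ/ΔP)(P̄/Q̄) = (-74/1.4)(22.10/1765.0).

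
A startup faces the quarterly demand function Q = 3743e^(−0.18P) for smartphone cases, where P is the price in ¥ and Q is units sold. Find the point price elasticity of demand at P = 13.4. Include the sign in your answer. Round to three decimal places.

At P = 13.4, Q = 335.507.
dQ/dP = −0.18·3743e^(−0.18P) = −0.18Q = -60.391.
ε = (dQ/dP)(P/Q) = (-60.391)(13.4/335.507).

-2.412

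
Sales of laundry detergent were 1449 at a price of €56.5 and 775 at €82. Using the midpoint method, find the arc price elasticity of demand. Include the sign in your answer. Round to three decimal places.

ΔQ = 775 − 1449 = -674; ΔP = 82 − 56.5 = 25.5.
Midpoints: P̄ = 69.25, Q̄ = 1112.0.
ε = (ΔQ/ΔP)(P̄/Q̄) = (-674/25.5)(69.25/1112.0).

-1.646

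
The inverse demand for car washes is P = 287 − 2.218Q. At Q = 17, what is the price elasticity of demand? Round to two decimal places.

-6.61

At Q = 17, P = 287 − 2.218(17) = 249.29.
dP/dQ = −2.218, so dQ/dP = 1/(−2.218) = -0.451.
ε = (dQ/dP)(P/Q) = (-0.451)(249.29/17).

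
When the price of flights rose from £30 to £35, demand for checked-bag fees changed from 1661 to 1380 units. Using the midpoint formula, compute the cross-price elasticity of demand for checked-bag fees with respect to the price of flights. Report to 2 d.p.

-1.20

ΔQ_x = 1380 − 1661 = -281; ΔP_y = 35 − 30 = 5.
Midpoints: P̄_y = 32.50, Q̄_x = 1520.5.
ε_xy = (ΔQ_x/ΔP_y)(P̄_y/Q̄_x) = (-281/5)(32.50/1520.5).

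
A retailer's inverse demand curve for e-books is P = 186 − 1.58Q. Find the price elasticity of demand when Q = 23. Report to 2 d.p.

-4.12

At Q = 23, P = 186 − 1.58(23) = 149.66.
dP/dQ = −1.58, so dQ/dP = 1/(−1.58) = -0.633.
ε = (dQ/dP)(P/Q) = (-0.633)(149.66/23).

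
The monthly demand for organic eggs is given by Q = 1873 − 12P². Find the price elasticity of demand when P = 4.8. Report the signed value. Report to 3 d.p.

At P = 4.8, Q = 1596.520.
dQ/dP = −24P = -115.200.
ε = (dQ/dP)(P/Q) = (-115.200)(4.8/1596.520).

-0.346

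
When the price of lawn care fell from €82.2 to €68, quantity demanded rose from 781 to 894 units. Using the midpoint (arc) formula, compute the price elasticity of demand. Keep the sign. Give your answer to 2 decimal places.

-0.71

ΔQ = 894 − 781 = 113; ΔP = 68 − 82.2 = -14.2.
Midpoints: P̄ = 75.10, Q̄ = 837.5.
ε = (ΔQ/ΔP)(P̄/Q̄) = (113/-14.2)(75.10/837.5).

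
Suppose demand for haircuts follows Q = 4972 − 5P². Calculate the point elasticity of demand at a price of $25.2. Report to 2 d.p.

-3.53

At P = 25.2, Q = 1796.800.
dQ/dP = −10P = -252.
ε = (dQ/dP)(P/Q) = (-252)(25.2/1796.800).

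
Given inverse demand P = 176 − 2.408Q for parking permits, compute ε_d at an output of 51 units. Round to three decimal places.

At Q = 51, P = 176 − 2.408(51) = 53.19.
dP/dQ = −2.408, so dQ/dP = 1/(−2.408) = -0.415.
ε = (dQ/dP)(P/Q) = (-0.415)(53.19/51).

-0.433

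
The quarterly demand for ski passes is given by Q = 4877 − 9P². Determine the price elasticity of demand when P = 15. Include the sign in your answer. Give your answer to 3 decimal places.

-1.420

At P = 15, Q = 2852.
dQ/dP = −18P = -270.
ε = (dQ/dP)(P/Q) = (-270)(15/2852).
|ε| > 1, so demand is elastic at this price.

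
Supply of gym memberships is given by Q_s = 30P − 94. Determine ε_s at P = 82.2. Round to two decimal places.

1.04

At P = 82.2, Q_s = 2372.
dQ_s/dP = 30.
ε_s = (dQ_s/dP)(P/Q_s) = (30)(82.2/2372).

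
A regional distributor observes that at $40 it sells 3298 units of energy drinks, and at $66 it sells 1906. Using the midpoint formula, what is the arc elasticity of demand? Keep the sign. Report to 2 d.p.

-1.09

ΔQ = 1906 − 3298 = -1392; ΔP = 66 − 40 = 26.
Midpoints: P̄ = 53.00, Q̄ = 2602.0.
ε = (ΔQ/ΔP)(P̄/Q̄) = (-1392/26)(53.00/2602.0).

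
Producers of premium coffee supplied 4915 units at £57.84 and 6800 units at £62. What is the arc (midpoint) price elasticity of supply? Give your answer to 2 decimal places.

4.64

ΔQ = 6800 − 4915 = 1885; ΔP = 62 − 57.84 = 4.16.
Midpoints: P̄ = 59.92, Q̄ = 5857.5.
ε_s = (ΔQ/ΔP)(P̄/Q̄) = (1885/4.16)(59.92/5857.5).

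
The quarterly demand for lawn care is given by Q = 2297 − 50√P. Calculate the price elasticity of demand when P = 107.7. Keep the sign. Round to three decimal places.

-0.146

At P = 107.7, Q = 1778.107.
dQ/dP = −50/(2√P) = -2.409.
ε = (dQ/dP)(P/Q) = (-2.409)(107.7/1778.107).
|ε| < 1, so demand is inelastic at this price.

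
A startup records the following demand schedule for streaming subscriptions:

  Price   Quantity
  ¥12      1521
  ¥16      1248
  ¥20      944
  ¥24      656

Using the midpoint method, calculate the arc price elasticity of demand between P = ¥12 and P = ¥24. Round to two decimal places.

At P = 12, Q = 1521; at P = 24, Q = 656.
ΔQ = -865, ΔP = 12. Midpoints: P̄ = 18.00, Q̄ = 1088.5.
ε = (ΔQ/ΔP)(P̄/Q̄) = (-865/12)(18.00/1088.5).

-1.19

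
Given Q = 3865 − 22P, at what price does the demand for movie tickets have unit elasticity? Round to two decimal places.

87.84

For linear demand Q = a − bP, ε = −bP/(a − bP). |ε| = 1 when bP = a − bP, i.e. P = a/(2b).
P = 3865/(2·22) = 3865/44 = 87.8409.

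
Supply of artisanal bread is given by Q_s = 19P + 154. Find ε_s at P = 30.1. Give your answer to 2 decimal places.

At P = 30.1, Q_s = 725.90.
dQ_s/dP = 19.
ε_s = (dQ_s/dP)(P/Q_s) = (19)(30.1/725.90).

0.79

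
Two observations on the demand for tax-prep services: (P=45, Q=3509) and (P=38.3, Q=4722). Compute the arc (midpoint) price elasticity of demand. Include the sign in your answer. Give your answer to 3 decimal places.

-1.832

ΔQ = 4722 − 3509 = 1213; ΔP = 38.3 − 45 = -6.7.
Midpoints: P̄ = 41.65, Q̄ = 4115.5.
ε = (ΔQ/ΔP)(P̄/Q̄) = (1213/-6.7)(41.65/4115.5).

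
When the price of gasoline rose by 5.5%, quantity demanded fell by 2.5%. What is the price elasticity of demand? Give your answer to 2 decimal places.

ε = %ΔQ / %ΔP = (-2.5)/(5.5) = -0.455.

-0.45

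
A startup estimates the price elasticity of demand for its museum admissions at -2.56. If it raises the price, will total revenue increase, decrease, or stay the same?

|ε| = 2.56 > 1, so demand is elastic. A price rise therefore reduces total revenue.

decrease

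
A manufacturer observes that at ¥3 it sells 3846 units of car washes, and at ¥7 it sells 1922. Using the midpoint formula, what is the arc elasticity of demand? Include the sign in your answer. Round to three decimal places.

ΔQ = 1922 − 3846 = -1924; ΔP = 7 − 3 = 4.
Midpoints: P̄ = 5.00, Q̄ = 2884.0.
ε = (ΔQ/ΔP)(P̄/Q̄) = (-1924/4)(5.00/2884.0).

-0.834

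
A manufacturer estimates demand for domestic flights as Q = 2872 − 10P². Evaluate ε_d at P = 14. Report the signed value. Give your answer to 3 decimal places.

At P = 14, Q = 912.
dQ/dP = −20P = -280.
ε = (dQ/dP)(P/Q) = (-280)(14/912).
|ε| > 1, so demand is elastic at this price.

-4.298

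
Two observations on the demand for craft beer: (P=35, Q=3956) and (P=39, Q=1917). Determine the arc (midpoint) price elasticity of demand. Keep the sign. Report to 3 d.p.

-6.423

ΔQ = 1917 − 3956 = -2039; ΔP = 39 − 35 = 4.
Midpoints: P̄ = 37.00, Q̄ = 2936.5.
ε = (ΔQ/ΔP)(P̄/Q̄) = (-2039/4)(37.00/2936.5).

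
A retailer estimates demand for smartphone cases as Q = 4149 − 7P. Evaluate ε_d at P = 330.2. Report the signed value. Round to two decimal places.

-1.26

At P = 330.2, Q = 1837.600.
dQ/dP = −7.
ε = (dQ/dP)(P/Q) = (-7)(330.2/1837.600).
|ε| > 1, so demand is elastic at this price.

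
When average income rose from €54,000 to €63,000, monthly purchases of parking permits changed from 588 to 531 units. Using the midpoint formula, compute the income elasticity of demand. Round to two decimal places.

-0.66

ΔQ = -57, ΔI = 9000. Midpoints: Ī = 58,500, Q̄ = 559.5.
ε_I = (ΔQ/ΔI)(Ī/Q̄) = (-57/9000)(58500/559.5).
ε_I < 0, so the good is inferior.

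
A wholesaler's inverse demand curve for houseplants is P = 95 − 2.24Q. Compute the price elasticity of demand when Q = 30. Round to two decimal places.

At Q = 30, P = 95 − 2.24(30) = 27.80.
dP/dQ = −2.24, so dQ/dP = 1/(−2.24) = -0.446.
ε = (dQ/dP)(P/Q) = (-0.446)(27.80/30).

-0.41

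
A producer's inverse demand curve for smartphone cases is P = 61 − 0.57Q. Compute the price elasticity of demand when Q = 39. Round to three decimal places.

At Q = 39, P = 61 − 0.57(39) = 38.77.
dP/dQ = −0.57, so dQ/dP = 1/(−0.57) = -1.754.
ε = (dQ/dP)(P/Q) = (-1.754)(38.77/39).

-1.744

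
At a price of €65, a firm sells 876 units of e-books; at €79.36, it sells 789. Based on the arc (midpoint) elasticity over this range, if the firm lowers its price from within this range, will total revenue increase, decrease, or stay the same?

Arc ε = (-87/14.36)(72.18/832.5) ≈ -0.525.
|ε| = 0.53 < 1, so demand is inelastic. A price cut therefore reduces total revenue.

decrease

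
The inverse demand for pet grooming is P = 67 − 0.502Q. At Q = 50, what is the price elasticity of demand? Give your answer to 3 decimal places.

At Q = 50, P = 67 − 0.502(50) = 41.90.
dP/dQ = −0.502, so dQ/dP = 1/(−0.502) = -1.992.
ε = (dQ/dP)(P/Q) = (-1.992)(41.90/50).

-1.669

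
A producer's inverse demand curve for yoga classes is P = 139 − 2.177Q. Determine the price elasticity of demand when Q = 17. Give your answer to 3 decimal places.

-2.756

At Q = 17, P = 139 − 2.177(17) = 101.99.
dP/dQ = −2.177, so dQ/dP = 1/(−2.177) = -0.459.
ε = (dQ/dP)(P/Q) = (-0.459)(101.99/17).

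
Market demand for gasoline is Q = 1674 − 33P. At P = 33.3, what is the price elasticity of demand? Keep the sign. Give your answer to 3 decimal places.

At P = 33.3, Q = 575.100.
dQ/dP = −33.
ε = (dQ/dP)(P/Q) = (-33)(33.3/575.100).

-1.911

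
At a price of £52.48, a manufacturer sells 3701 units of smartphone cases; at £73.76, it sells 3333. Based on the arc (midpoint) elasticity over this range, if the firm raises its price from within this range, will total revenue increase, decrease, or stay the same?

Arc ε = (-368/21.28)(63.12/3517.0) ≈ -0.310.
|ε| = 0.31 < 1, so demand is inelastic. A price rise therefore raises total revenue.

increase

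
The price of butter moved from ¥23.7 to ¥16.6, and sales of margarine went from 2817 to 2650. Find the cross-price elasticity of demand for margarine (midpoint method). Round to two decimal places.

ΔQ_x = 2650 − 2817 = -167; ΔP_y = 16.6 − 23.7 = -7.1.
Midpoints: P̄_y = 20.15, Q̄_x = 2733.5.
ε_xy = (ΔQ_x/ΔP_y)(P̄_y/Q̄_x) = (-167/-7.1)(20.15/2733.5).
ε_xy > 0, so the goods are substitutes.

0.17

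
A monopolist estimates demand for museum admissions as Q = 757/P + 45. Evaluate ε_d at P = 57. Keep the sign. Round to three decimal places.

-0.228

At P = 57, Q = 58.281.
dQ/dP = −757/P² = -0.233.
ε = (dQ/dP)(P/Q) = (-0.233)(57/58.281).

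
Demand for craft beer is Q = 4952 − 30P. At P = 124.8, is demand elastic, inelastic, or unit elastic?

elastic

Q = 1208, dQ/dP = -30.
ε = (dQ/dP)(P/Q) ≈ -3.099.
|ε| = 3.10 > 1.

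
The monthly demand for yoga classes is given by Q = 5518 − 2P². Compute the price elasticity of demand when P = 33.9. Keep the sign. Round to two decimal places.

-1.43

At P = 33.9, Q = 3219.580.
dQ/dP = −4P = -135.600.
ε = (dQ/dP)(P/Q) = (-135.600)(33.9/3219.580).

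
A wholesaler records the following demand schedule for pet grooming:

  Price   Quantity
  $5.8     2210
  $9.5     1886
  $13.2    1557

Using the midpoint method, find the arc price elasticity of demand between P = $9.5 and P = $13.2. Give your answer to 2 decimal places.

-0.59

At P = 9.5, Q = 1886; at P = 13.2, Q = 1557.
ΔQ = -329, ΔP = 3.7. Midpoints: P̄ = 11.35, Q̄ = 1721.5.
ε = (ΔQ/ΔP)(P̄/Q̄) = (-329/3.7)(11.35/1721.5).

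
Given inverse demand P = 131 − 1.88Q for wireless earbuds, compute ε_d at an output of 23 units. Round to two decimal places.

-2.03

At Q = 23, P = 131 − 1.88(23) = 87.76.
dP/dQ = −1.88, so dQ/dP = 1/(−1.88) = -0.532.
ε = (dQ/dP)(P/Q) = (-0.532)(87.76/23).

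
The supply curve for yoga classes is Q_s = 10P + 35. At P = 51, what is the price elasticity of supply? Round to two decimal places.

At P = 51, Q_s = 545.
dQ_s/dP = 10.
ε_s = (dQ_s/dP)(P/Q_s) = (10)(51/545).

0.94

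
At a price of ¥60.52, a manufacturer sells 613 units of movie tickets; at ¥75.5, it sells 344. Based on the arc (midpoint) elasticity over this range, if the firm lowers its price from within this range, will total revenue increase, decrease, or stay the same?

Arc ε = (-269/14.98)(68.01/478.5) ≈ -2.552.
|ε| = 2.55 > 1, so demand is elastic. A price cut therefore raises total revenue.

increase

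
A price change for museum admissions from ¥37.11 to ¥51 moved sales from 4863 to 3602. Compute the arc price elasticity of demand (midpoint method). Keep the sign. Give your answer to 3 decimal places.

ΔQ = 3602 − 4863 = -1261; ΔP = 51 − 37.11 = 13.89.
Midpoints: P̄ = 44.05, Q̄ = 4232.5.
ε = (ΔQ/ΔP)(P̄/Q̄) = (-1261/13.89)(44.05/4232.5).

-0.945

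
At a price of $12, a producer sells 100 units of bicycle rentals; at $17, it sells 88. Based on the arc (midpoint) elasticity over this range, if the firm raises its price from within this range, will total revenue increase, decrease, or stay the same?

increase

Arc ε = (-12/5)(14.50/94.0) ≈ -0.370.
|ε| = 0.37 < 1, so demand is inelastic. A price rise therefore raises total revenue.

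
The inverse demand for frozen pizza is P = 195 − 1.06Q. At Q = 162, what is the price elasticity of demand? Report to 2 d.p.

-0.14

At Q = 162, P = 195 − 1.06(162) = 23.28.
dP/dQ = −1.06, so dQ/dP = 1/(−1.06) = -0.943.
ε = (dQ/dP)(P/Q) = (-0.943)(23.28/162).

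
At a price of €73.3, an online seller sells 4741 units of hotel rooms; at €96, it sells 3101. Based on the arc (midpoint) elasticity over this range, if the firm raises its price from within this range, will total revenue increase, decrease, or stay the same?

decrease

Arc ε = (-1640/22.7)(84.65/3921.0) ≈ -1.560.
|ε| = 1.56 > 1, so demand is elastic. A price rise therefore reduces total revenue.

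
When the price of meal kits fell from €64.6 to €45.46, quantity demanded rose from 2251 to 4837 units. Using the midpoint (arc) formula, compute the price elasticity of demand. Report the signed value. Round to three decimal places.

ΔQ = 4837 − 2251 = 2586; ΔP = 45.46 − 64.6 = -19.14.
Midpoints: P̄ = 55.03, Q̄ = 3544.0.
ε = (ΔQ/ΔP)(P̄/Q̄) = (2586/-19.14)(55.03/3544.0).

-2.098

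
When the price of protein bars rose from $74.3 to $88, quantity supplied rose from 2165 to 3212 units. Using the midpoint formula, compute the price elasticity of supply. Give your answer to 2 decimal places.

ΔQ = 3212 − 2165 = 1047; ΔP = 88 − 74.3 = 13.7.
Midpoints: P̄ = 81.15, Q̄ = 2688.5.
ε_s = (ΔQ/ΔP)(P̄/Q̄) = (1047/13.7)(81.15/2688.5).

2.31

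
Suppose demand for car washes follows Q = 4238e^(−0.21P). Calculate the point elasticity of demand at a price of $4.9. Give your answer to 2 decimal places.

At P = 4.9, Q = 1514.509.
dQ/dP = −0.21·4238e^(−0.21P) = −0.21Q = -318.047.
ε = (dQ/dP)(P/Q) = (-318.047)(4.9/1514.509).

-1.03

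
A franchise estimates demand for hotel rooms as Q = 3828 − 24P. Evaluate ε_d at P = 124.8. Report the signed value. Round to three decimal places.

-3.597

At P = 124.8, Q = 832.800.
dQ/dP = −24.
ε = (dQ/dP)(P/Q) = (-24)(124.8/832.800).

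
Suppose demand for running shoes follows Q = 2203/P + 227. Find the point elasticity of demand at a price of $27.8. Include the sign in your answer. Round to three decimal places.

-0.259

At P = 27.8, Q = 306.245.
dQ/dP = −2203/P² = -2.851.
ε = (dQ/dP)(P/Q) = (-2.851)(27.8/306.245).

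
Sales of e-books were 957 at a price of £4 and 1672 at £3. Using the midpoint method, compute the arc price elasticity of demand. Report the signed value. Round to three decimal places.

-1.904

ΔQ = 1672 − 957 = 715; ΔP = 3 − 4 = -1.
Midpoints: P̄ = 3.50, Q̄ = 1314.5.
ε = (ΔQ/ΔP)(P̄/Q̄) = (715/-1)(3.50/1314.5).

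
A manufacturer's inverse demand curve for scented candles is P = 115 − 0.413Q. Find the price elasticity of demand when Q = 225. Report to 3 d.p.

At Q = 225, P = 115 − 0.413(225) = 22.08.
dP/dQ = −0.413, so dQ/dP = 1/(−0.413) = -2.421.
ε = (dQ/dP)(P/Q) = (-2.421)(22.08/225).

-0.238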